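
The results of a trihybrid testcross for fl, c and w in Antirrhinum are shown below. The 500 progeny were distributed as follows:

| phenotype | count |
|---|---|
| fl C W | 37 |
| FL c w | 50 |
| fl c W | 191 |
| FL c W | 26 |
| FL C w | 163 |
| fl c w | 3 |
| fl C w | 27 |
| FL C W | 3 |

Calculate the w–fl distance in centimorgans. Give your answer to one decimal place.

11.8 centimorgans

The two most frequent reciprocal classes, fl c W and FL C w, are the parental types, so the F1 was fl c W / FL C w.
The two rarest classes, fl c w and FL C W, are the double crossovers. Comparing them with the parentals, only the w allele has switched, so w is the middle locus and the order is c – w – fl.
Crossovers in the w–fl interval produce the single-crossover classes FL c W and fl C w (26 + 27 = 53) plus the double crossovers (6).
RF(w–fl) = (53 + 6) / 500 = 59/500 = 0.1180 → 11.8 centimorgans.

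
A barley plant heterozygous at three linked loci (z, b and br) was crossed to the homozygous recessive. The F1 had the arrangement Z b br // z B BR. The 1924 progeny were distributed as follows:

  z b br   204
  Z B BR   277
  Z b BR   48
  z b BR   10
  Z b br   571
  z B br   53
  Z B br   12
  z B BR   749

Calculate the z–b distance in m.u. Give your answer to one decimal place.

26.1 m.u.

The two rarest classes, Z B br and z b BR, are the double crossovers. Comparing them with the parentals, only the b allele has switched, so b is the middle locus and the order is z – b – br.
Crossovers in the z–b interval produce the single-crossover classes z b br and Z B BR (204 + 277 = 481) plus the double crossovers (22).
RF(z–b) = (481 + 22) / 1924 = 503/1924 = 0.2614 → 26.1 m.u.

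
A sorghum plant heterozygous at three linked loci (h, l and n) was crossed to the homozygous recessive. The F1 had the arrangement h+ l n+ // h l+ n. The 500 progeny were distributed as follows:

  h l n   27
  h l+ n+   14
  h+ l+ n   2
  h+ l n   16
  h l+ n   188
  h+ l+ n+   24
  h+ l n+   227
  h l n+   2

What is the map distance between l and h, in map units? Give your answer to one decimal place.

11.0 map units

The two rarest classes, h l n+ and h+ l+ n, are the double crossovers. Comparing them with the parentals, only the h allele has switched, so h is the middle locus and the order is n – h – l.
Crossovers in the h–l interval produce the single-crossover classes h+ l+ n+ and h l n (24 + 27 = 51) plus the double crossovers (4).
RF(h–l) = (51 + 4) / 500 = 55/500 = 0.1100 → 11.0 map units.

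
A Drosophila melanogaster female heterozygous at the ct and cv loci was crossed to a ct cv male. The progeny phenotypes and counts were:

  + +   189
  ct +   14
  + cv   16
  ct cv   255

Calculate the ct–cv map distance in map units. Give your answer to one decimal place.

The two most frequent classes, + + (189) and ct cv (255), are the parental types, so the F1 was + + / ct cv.
The recombinant classes are + cv and ct +: 16 + 14 = 30.
Recombination frequency = 30/474 = 0.0633 ≈ 6.3%, i.e. 6.3 map units.

6.3 map units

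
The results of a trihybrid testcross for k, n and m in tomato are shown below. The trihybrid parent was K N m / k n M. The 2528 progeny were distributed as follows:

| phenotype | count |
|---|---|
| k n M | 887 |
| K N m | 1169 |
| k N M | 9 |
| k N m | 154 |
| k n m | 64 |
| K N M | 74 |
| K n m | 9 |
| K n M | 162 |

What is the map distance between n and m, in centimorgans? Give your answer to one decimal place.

6.2 centimorgans

The two rarest classes, K n m and k N M, are the double crossovers. Comparing them with the parentals, only the n allele has switched, so n is the middle locus and the order is k – n – m.
Crossovers in the n–m interval produce the single-crossover classes K N M and k n m (74 + 64 = 138) plus the double crossovers (18).
RF(n–m) = (138 + 18) / 2528 = 156/2528 = 0.0617 → 6.2 centimorgans.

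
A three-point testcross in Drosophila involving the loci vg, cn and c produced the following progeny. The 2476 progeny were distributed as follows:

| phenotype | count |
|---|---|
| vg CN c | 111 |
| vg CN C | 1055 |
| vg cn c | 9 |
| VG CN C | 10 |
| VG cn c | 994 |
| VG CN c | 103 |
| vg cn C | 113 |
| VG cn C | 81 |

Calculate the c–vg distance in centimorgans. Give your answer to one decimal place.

The two most frequent reciprocal classes, VG cn c and vg CN C, are the parental types, so the F1 was VG cn c / vg CN C.
The two rarest classes, vg cn c and VG CN C, are the double crossovers. Comparing them with the parentals, only the vg allele has switched, so vg is the middle locus and the order is cn – vg – c.
Crossovers in the vg–c interval produce the single-crossover classes VG cn C and vg CN c (81 + 111 = 192) plus the double crossovers (19).
RF(vg–c) = (192 + 19) / 2476 = 211/2476 = 0.0852 → 8.5 centimorgans.

8.5 centimorgans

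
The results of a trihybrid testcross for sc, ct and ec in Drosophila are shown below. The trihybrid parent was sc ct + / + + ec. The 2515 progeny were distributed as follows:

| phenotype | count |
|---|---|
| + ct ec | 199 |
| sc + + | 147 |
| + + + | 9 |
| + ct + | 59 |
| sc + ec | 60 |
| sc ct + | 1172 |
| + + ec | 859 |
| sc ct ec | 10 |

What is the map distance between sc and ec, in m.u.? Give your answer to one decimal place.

The two rarest classes, sc ct ec and + + +, are the double crossovers. Comparing them with the parentals, only the ec allele has switched, so ec is the middle locus and the order is ct – ec – sc.
Crossovers in the ec–sc interval produce the single-crossover classes + ct + and sc + ec (59 + 60 = 119) plus the double crossovers (19).
RF(ec–sc) = (119 + 19) / 2515 = 138/2515 = 0.0549 → 5.5 m.u.

5.5 m.u.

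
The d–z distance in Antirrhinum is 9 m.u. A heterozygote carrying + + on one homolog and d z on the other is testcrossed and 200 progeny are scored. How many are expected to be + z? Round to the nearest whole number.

9

A map distance of 9 m.u. corresponds to a recombination frequency of 0.090.
The F1 is + + / d z, so + z is a recombinant gamete class with expected frequency r/2 = 0.090/2 = 0.0450.
Expected number = 0.0450 × 200 = 9.00 ≈ 9.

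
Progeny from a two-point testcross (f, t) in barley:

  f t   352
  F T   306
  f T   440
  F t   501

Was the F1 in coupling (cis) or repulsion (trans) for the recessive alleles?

trans

The two most frequent classes are F t (501) and f T (440); these are the parental (non-recombinant) types.
So the F1 carried F t on one chromosome and f T on the other — the recessive alleles are on opposite chromosomes (trans / repulsion).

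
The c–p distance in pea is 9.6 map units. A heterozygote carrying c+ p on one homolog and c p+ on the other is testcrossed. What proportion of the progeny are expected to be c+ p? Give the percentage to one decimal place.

45.2%

A map distance of 9.6 map units corresponds to a recombination frequency of 0.096.
The F1 is c+ p / c p+, so c+ p is a parental gamete class with expected frequency (1 − r)/2 = 0.904/2 = 0.4520.
That is 0.4520 = 45.2% of the progeny.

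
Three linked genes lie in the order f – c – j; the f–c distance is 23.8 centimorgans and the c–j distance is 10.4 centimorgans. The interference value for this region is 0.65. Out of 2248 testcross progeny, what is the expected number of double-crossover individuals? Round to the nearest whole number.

19

Map distances give recombination frequencies of 0.238 and 0.104 for the two intervals.
With interference 0.65 (so coincidence = 0.35), expected double-crossover frequency = 0.238 × 0.104 × 0.35 = 0.00866.
Expected number = 0.00866 × 2248 = 19.47 ≈ 19.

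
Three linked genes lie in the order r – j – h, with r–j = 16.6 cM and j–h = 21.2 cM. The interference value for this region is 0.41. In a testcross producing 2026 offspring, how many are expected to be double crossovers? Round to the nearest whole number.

42

Map distances give recombination frequencies of 0.166 and 0.212 for the two intervals.
With interference 0.41 (so coincidence = 0.59), expected double-crossover frequency = 0.166 × 0.212 × 0.59 = 0.02076.
Expected number = 0.02076 × 2026 = 42.07 ≈ 42.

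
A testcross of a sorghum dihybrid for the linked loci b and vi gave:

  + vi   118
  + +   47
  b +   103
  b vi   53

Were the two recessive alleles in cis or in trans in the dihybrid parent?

trans

The two most frequent classes are + vi (118) and b + (103); these are the parental (non-recombinant) types.
So the F1 carried + vi on one chromosome and b + on the other — the recessive alleles are on opposite chromosomes (trans / repulsion).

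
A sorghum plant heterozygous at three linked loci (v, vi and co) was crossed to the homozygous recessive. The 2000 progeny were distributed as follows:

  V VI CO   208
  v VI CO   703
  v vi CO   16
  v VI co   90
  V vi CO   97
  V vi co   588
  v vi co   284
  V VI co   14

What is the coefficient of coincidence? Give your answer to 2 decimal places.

0.53

The two most frequent reciprocal classes, v VI CO and V vi co, are the parental types, so the F1 was v VI CO / V vi co.
The two rarest classes, v vi CO and V VI co, are the double crossovers. Comparing them with the parentals, only the vi allele has switched, so vi is the middle locus and the order is v – vi – co.
v–vi: (492 + 30)/2000 = 0.2610; vi–co: (187 + 30)/2000 = 0.1085.
Expected DCO frequency = 0.2610 × 0.1085 ≈ 0.02832; observed = 30/2000 ≈ 0.01500.
Coefficient of coincidence = 0.01500/0.02832 ≈ 0.53.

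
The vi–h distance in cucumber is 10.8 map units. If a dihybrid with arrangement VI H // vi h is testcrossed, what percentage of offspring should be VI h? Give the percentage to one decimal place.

5.4%

A map distance of 10.8 map units corresponds to a recombination frequency of 0.108.
The F1 is VI H / vi h, so VI h is a recombinant gamete class with expected frequency r/2 = 0.108/2 = 0.0540.
That is 0.0540 = 5.4% of the progeny.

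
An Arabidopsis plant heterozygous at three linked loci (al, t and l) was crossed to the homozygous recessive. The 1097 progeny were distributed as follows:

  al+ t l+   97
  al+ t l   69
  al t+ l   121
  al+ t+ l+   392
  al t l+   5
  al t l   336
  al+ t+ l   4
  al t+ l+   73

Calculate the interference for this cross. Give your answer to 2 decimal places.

0.71

The two most frequent reciprocal classes, al t l and al+ t+ l+, are the parental types, so the F1 was al t l / al+ t+ l+.
The two rarest classes, al t l+ and al+ t+ l, are the double crossovers. Comparing them with the parentals, only the l allele has switched, so l is the middle locus and the order is al – l – t.
al–l: (142 + 9)/1097 = 0.1376; l–t: (218 + 9)/1097 = 0.2069.
Expected DCO frequency = 0.1376 × 0.2069 ≈ 0.02847; observed = 9/1097 ≈ 0.00820.
Coefficient of coincidence = 0.00820/0.02847 ≈ 0.29; interference = 1 − 0.29 = 0.71.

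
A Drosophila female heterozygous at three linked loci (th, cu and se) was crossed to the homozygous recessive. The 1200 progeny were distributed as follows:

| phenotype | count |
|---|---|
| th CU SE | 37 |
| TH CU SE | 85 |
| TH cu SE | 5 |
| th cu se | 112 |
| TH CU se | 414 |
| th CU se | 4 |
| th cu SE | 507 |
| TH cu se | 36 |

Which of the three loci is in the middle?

The two most frequent reciprocal classes, th cu SE and TH CU se, are the parental types, so the F1 was th cu SE / TH CU se.
The two rarest classes, TH cu SE and th CU se, are the double crossovers. Comparing them with the parentals, only the th allele has switched, so th is the middle locus and the order is cu – th – se.

th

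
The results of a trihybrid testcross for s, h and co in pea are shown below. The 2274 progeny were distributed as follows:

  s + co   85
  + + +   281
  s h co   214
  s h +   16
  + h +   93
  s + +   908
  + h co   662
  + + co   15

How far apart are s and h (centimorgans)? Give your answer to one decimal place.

The two most frequent reciprocal classes, + h co and s + +, are the parental types, so the F1 was + h co / s + +.
The two rarest classes, + + co and s h +, are the double crossovers. Comparing them with the parentals, only the h allele has switched, so h is the middle locus and the order is s – h – co.
Crossovers in the s–h interval produce the single-crossover classes s h co and + + + (214 + 281 = 495) plus the double crossovers (31).
RF(s–h) = (495 + 31) / 2274 = 526/2274 = 0.2313 → 23.1 centimorgans.

23.1 centimorgans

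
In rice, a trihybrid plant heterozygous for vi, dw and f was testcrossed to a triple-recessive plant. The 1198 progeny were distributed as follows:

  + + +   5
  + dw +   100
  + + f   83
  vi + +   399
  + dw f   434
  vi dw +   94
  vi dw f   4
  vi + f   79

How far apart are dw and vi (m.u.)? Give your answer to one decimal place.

The two most frequent reciprocal classes, + dw f and vi + +, are the parental types, so the F1 was + dw f / vi + +.
The two rarest classes, vi dw f and + + +, are the double crossovers. Comparing them with the parentals, only the vi allele has switched, so vi is the middle locus and the order is dw – vi – f.
Crossovers in the dw–vi interval produce the single-crossover classes + + f and vi dw + (83 + 94 = 177) plus the double crossovers (9).
RF(dw–vi) = (177 + 9) / 1198 = 186/1198 = 0.1553 → 15.5 m.u.

15.5 m.u.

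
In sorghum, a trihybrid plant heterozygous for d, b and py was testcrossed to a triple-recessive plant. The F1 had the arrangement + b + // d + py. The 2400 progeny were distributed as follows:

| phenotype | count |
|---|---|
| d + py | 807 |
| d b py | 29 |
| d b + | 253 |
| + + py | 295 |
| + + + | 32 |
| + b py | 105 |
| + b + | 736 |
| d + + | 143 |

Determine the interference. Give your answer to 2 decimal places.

The two rarest classes, + + + and d b py, are the double crossovers. Comparing them with the parentals, only the b allele has switched, so b is the middle locus and the order is d – b – py.
d–b: (548 + 61)/2400 = 0.2537; b–py: (248 + 61)/2400 = 0.1288.
Expected DCO frequency = 0.2537 × 0.1288 ≈ 0.03268; observed = 61/2400 ≈ 0.02542.
Coefficient of coincidence = 0.02542/0.03268 ≈ 0.78; interference = 1 − 0.78 = 0.22.

0.22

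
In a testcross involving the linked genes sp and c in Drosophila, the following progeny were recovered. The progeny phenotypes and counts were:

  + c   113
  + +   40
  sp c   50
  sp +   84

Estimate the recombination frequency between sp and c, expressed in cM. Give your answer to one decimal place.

The two most frequent classes, + c (113) and sp + (84), are the parental types, so the F1 was + c / sp +.
The recombinant classes are + + and sp c: 40 + 50 = 90.
Recombination frequency = 90/287 = 0.3136 ≈ 31.4%, i.e. 31.4 cM.

31.4 cM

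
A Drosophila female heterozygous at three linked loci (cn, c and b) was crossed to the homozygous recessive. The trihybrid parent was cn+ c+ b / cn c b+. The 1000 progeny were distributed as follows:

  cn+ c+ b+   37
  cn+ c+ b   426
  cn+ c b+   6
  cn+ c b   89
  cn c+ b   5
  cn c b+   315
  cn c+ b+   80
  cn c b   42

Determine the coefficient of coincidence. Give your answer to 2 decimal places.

The two rarest classes, cn c+ b and cn+ c b+, are the double crossovers. Comparing them with the parentals, only the cn allele has switched, so cn is the middle locus and the order is b – cn – c.
b–cn: (79 + 11)/1000 = 0.0900; cn–c: (169 + 11)/1000 = 0.1800.
Expected DCO frequency = 0.0900 × 0.1800 ≈ 0.01620; observed = 11/1000 ≈ 0.01100.
Coefficient of coincidence = 0.01100/0.01620 ≈ 0.68.

0.68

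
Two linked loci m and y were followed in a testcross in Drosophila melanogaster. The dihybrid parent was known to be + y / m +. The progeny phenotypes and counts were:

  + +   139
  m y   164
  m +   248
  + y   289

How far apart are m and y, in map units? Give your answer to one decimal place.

36.1 map units

The recombinant classes are + + and m y: 139 + 164 = 303.
Recombination frequency = 303/840 = 0.3607 ≈ 36.1%, i.e. 36.1 map units.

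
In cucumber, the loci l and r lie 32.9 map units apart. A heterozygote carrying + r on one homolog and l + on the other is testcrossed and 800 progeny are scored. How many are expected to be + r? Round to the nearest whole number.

268

A map distance of 32.9 map units corresponds to a recombination frequency of 0.329.
The F1 is + r / l +, so + r is a parental gamete class with expected frequency (1 − r)/2 = 0.671/2 = 0.3355.
Expected number = 0.3355 × 800 = 268.40 ≈ 268.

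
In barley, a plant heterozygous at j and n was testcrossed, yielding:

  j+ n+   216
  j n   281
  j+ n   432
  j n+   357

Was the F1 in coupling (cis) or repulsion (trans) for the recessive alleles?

The two most frequent classes are j+ n (432) and j n+ (357); these are the parental (non-recombinant) types.
So the F1 carried j+ n on one chromosome and j n+ on the other — the recessive alleles are on opposite chromosomes (trans / repulsion).

trans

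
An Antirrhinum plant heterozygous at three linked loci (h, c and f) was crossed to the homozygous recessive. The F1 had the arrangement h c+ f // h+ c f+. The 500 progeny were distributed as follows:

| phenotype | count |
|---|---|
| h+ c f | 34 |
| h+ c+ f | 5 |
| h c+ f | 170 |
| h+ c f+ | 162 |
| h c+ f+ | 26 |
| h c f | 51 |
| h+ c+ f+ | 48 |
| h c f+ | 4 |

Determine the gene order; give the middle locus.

The two rarest classes, h+ c+ f and h c f+, are the double crossovers. Comparing them with the parentals, only the h allele has switched, so h is the middle locus and the order is c – h – f.

h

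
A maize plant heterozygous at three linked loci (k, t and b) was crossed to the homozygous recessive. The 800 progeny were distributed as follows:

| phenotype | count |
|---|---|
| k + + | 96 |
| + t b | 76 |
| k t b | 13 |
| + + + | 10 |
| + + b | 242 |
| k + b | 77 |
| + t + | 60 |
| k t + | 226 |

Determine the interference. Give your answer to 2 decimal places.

0.41

The two most frequent reciprocal classes, + + b and k t +, are the parental types, so the F1 was + + b / k t +.
The two rarest classes, + + + and k t b, are the double crossovers. Comparing them with the parentals, only the b allele has switched, so b is the middle locus and the order is t – b – k.
t–b: (172 + 23)/800 = 0.2437; b–k: (137 + 23)/800 = 0.2000.
Expected DCO frequency = 0.2437 × 0.2000 ≈ 0.04874; observed = 23/800 ≈ 0.02875.
Coefficient of coincidence = 0.02875/0.04874 ≈ 0.59; interference = 1 − 0.59 = 0.41.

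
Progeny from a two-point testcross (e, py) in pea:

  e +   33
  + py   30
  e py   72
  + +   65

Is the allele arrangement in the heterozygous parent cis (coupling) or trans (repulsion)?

cis

The two most frequent classes are + + (65) and e py (72); these are the parental (non-recombinant) types.
So the F1 carried + + on one chromosome and e py on the other — the recessive alleles are on the same chromosome (cis / coupling).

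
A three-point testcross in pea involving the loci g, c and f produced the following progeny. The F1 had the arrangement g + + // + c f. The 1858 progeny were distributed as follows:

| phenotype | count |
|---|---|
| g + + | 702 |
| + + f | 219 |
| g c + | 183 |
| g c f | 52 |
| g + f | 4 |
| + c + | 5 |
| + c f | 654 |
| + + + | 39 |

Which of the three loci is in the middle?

The two rarest classes, g + f and + c +, are the double crossovers. Comparing them with the parentals, only the f allele has switched, so f is the middle locus and the order is c – f – g.

f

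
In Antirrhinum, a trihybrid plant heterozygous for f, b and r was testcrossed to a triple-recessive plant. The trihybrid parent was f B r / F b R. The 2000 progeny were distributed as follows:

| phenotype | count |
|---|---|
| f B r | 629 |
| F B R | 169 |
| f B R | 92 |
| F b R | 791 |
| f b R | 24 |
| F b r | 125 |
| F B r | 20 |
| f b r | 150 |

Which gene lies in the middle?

f

The two rarest classes, F B r and f b R, are the double crossovers. Comparing them with the parentals, only the f allele has switched, so f is the middle locus and the order is r – f – b.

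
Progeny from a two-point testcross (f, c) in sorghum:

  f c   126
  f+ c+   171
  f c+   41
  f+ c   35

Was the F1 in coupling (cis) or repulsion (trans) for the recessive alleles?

cis

The two most frequent classes are f+ c+ (171) and f c (126); these are the parental (non-recombinant) types.
So the F1 carried f+ c+ on one chromosome and f c on the other — the recessive alleles are on the same chromosome (cis / coupling).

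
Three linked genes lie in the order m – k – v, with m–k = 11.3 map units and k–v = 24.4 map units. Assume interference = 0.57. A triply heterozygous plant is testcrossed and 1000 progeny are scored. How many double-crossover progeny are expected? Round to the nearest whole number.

12

Map distances give recombination frequencies of 0.113 and 0.244 for the two intervals.
With interference 0.57 (so coincidence = 0.43), expected double-crossover frequency = 0.113 × 0.244 × 0.43 = 0.01186.
Expected number = 0.01186 × 1000 = 11.86 ≈ 12.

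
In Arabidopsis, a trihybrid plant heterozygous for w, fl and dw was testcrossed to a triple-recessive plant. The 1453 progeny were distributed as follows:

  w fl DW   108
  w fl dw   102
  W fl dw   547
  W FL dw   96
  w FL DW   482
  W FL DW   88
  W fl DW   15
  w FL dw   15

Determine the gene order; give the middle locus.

dw

The two most frequent reciprocal classes, w FL DW and W fl dw, are the parental types, so the F1 was w FL DW / W fl dw.
The two rarest classes, w FL dw and W fl DW, are the double crossovers. Comparing them with the parentals, only the dw allele has switched, so dw is the middle locus and the order is fl – dw – w.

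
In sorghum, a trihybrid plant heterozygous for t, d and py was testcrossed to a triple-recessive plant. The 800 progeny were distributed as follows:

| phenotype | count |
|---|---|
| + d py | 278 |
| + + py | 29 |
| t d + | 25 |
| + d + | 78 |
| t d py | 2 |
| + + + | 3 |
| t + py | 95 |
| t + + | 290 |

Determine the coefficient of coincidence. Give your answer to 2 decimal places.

0.38

The two most frequent reciprocal classes, t + + and + d py, are the parental types, so the F1 was t + + / + d py.
The two rarest classes, + + + and t d py, are the double crossovers. Comparing them with the parentals, only the t allele has switched, so t is the middle locus and the order is d – t – py.
d–t: (54 + 5)/800 = 0.0737; t–py: (173 + 5)/800 = 0.2225.
Expected DCO frequency = 0.0737 × 0.2225 ≈ 0.01640; observed = 5/800 ≈ 0.00625.
Coefficient of coincidence = 0.00625/0.01640 ≈ 0.38.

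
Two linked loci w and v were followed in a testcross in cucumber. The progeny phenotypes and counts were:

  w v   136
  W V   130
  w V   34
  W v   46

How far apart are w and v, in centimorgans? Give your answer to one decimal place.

The two most frequent classes, W V (130) and w v (136), are the parental types, so the F1 was W V / w v.
The recombinant classes are W v and w V: 46 + 34 = 80.
Recombination frequency = 80/346 = 0.2312 ≈ 23.1%, i.e. 23.1 centimorgans.

23.1 centimorgans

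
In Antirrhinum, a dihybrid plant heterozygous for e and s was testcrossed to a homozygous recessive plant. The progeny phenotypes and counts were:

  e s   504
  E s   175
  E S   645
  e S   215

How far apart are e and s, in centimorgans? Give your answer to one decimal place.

25.3 centimorgans

The two most frequent classes, E S (645) and e s (504), are the parental types, so the F1 was E S / e s.
The recombinant classes are E s and e S: 175 + 215 = 390.
Recombination frequency = 390/1539 = 0.2534 ≈ 25.3%, i.e. 25.3 centimorgans.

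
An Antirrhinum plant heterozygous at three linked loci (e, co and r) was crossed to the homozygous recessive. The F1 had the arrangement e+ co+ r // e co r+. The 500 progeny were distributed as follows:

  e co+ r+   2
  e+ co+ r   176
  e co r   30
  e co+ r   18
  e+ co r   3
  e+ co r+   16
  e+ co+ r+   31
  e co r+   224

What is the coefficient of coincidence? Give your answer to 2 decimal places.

0.97

The two rarest classes, e+ co r and e co+ r+, are the double crossovers. Comparing them with the parentals, only the co allele has switched, so co is the middle locus and the order is r – co – e.
r–co: (61 + 5)/500 = 0.1320; co–e: (34 + 5)/500 = 0.0780.
Expected DCO frequency = 0.1320 × 0.0780 ≈ 0.01030; observed = 5/500 ≈ 0.01000.
Coefficient of coincidence = 0.01000/0.01030 ≈ 0.97.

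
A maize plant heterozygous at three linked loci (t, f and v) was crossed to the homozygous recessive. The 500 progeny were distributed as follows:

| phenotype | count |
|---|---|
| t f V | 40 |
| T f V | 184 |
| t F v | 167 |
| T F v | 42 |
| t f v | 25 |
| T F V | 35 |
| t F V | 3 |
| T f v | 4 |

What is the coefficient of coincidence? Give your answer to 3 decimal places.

The two most frequent reciprocal classes, T f V and t F v, are the parental types, so the F1 was T f V / t F v.
The two rarest classes, T f v and t F V, are the double crossovers. Comparing them with the parentals, only the v allele has switched, so v is the middle locus and the order is t – v – f.
t–v: (82 + 7)/500 = 0.1780; v–f: (60 + 7)/500 = 0.1340.
Expected DCO frequency = 0.1780 × 0.1340 ≈ 0.02385; observed = 7/500 ≈ 0.01400.
Coefficient of coincidence = 0.01400/0.02385 ≈ 0.587.

0.587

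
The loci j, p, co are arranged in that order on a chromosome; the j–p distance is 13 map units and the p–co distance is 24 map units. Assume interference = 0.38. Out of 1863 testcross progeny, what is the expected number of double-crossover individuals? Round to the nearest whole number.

Map distances give recombination frequencies of 0.130 and 0.240 for the two intervals.
With interference 0.38 (so coincidence = 0.62), expected double-crossover frequency = 0.130 × 0.240 × 0.62 = 0.01934.
Expected number = 0.01934 × 1863 = 36.04 ≈ 36.

36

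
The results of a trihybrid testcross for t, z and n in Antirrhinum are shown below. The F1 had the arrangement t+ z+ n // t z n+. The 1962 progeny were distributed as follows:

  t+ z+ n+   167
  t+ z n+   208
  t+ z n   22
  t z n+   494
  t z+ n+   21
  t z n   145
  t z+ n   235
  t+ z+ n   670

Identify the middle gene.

The two rarest classes, t+ z n and t z+ n+, are the double crossovers. Comparing them with the parentals, only the z allele has switched, so z is the middle locus and the order is t – z – n.

z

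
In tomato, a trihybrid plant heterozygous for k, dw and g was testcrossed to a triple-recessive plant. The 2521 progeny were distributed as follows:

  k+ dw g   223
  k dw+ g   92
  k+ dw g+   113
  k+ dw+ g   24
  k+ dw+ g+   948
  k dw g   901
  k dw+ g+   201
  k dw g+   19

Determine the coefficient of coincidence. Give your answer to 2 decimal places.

The two most frequent reciprocal classes, k+ dw+ g+ and k dw g, are the parental types, so the F1 was k+ dw+ g+ / k dw g.
The two rarest classes, k+ dw+ g and k dw g+, are the double crossovers. Comparing them with the parentals, only the g allele has switched, so g is the middle locus and the order is k – g – dw.
k–g: (424 + 43)/2521 = 0.1852; g–dw: (205 + 43)/2521 = 0.0984.
Expected DCO frequency = 0.1852 × 0.0984 ≈ 0.01822; observed = 43/2521 ≈ 0.01706.
Coefficient of coincidence = 0.01706/0.01822 ≈ 0.94.

0.94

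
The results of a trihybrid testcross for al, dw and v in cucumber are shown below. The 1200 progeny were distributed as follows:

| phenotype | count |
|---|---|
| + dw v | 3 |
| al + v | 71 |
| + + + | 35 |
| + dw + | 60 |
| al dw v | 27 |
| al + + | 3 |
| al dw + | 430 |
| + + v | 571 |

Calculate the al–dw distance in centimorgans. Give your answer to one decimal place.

The two most frequent reciprocal classes, al dw + and + + v, are the parental types, so the F1 was al dw + / + + v.
The two rarest classes, al + + and + dw v, are the double crossovers. Comparing them with the parentals, only the dw allele has switched, so dw is the middle locus and the order is al – dw – v.
Crossovers in the al–dw interval produce the single-crossover classes + dw + and al + v (60 + 71 = 131) plus the double crossovers (6).
RF(al–dw) = (131 + 6) / 1200 = 137/1200 = 0.1142 → 11.4 centimorgans.

11.4 centimorgans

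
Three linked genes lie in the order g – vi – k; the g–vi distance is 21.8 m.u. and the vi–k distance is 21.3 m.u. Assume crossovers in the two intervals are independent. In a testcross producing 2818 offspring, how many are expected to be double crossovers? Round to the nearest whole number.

Map distances give recombination frequencies of 0.218 and 0.213 for the two intervals.
With no interference, expected double-crossover frequency = 0.218 × 0.213 = 0.04643.
Expected number = 0.04643 × 2818 = 130.85 ≈ 131.

131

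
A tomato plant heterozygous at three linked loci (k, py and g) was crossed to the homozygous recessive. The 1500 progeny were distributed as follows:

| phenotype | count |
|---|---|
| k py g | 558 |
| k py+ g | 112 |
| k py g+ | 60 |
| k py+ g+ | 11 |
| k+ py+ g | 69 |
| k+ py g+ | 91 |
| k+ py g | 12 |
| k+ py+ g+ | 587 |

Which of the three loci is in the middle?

k

The two most frequent reciprocal classes, k+ py+ g+ and k py g, are the parental types, so the F1 was k+ py+ g+ / k py g.
The two rarest classes, k py+ g+ and k+ py g, are the double crossovers. Comparing them with the parentals, only the k allele has switched, so k is the middle locus and the order is g – k – py.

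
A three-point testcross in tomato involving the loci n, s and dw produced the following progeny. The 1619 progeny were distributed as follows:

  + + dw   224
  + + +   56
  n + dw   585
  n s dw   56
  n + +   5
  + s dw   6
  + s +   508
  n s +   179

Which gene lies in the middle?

dw

The two most frequent reciprocal classes, n + dw and + s +, are the parental types, so the F1 was n + dw / + s +.
The two rarest classes, n + + and + s dw, are the double crossovers. Comparing them with the parentals, only the dw allele has switched, so dw is the middle locus and the order is s – dw – n.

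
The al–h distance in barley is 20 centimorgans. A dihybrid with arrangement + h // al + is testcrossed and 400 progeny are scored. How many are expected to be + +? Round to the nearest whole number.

A map distance of 20 centimorgans corresponds to a recombination frequency of 0.200.
The F1 is + h / al +, so + + is a recombinant gamete class with expected frequency r/2 = 0.200/2 = 0.1000.
Expected number = 0.1000 × 400 = 40.00 ≈ 40.

40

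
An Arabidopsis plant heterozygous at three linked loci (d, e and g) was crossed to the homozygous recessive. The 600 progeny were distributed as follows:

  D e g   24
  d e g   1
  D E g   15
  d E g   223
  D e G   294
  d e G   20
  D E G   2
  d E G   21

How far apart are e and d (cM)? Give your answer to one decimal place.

The two most frequent reciprocal classes, d E g and D e G, are the parental types, so the F1 was d E g / D e G.
The two rarest classes, d e g and D E G, are the double crossovers. Comparing them with the parentals, only the e allele has switched, so e is the middle locus and the order is g – e – d.
Crossovers in the e–d interval produce the single-crossover classes D E g and d e G (15 + 20 = 35) plus the double crossovers (3).
RF(e–d) = (35 + 3) / 600 = 38/600 = 0.0633 → 6.3 cM.

6.3 cM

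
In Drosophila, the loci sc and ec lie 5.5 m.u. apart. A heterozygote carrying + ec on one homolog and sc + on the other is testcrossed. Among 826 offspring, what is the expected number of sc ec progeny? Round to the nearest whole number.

23

A map distance of 5.5 m.u. corresponds to a recombination frequency of 0.055.
The F1 is + ec / sc +, so sc ec is a recombinant gamete class with expected frequency r/2 = 0.055/2 = 0.0275.
Expected number = 0.0275 × 826 = 22.71 ≈ 23.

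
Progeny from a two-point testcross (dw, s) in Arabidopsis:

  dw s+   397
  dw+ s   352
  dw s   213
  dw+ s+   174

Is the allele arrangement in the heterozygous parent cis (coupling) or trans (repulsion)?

trans

The two most frequent classes are dw+ s (352) and dw s+ (397); these are the parental (non-recombinant) types.
So the F1 carried dw+ s on one chromosome and dw s+ on the other — the recessive alleles are on opposite chromosomes (trans / repulsion).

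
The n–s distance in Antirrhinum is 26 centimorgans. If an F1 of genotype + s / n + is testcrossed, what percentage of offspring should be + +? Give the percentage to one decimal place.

13.0%

A map distance of 26 centimorgans corresponds to a recombination frequency of 0.260.
The F1 is + s / n +, so + + is a recombinant gamete class with expected frequency r/2 = 0.260/2 = 0.1300.
That is 0.1300 = 13.0% of the progeny.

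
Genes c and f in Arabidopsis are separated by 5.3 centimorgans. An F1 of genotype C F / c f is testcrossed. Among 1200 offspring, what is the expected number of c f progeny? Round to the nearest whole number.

568

A map distance of 5.3 centimorgans corresponds to a recombination frequency of 0.053.
The F1 is C F / c f, so c f is a parental gamete class with expected frequency (1 − r)/2 = 0.947/2 = 0.4735.
Expected number = 0.4735 × 1200 = 568.20 ≈ 568.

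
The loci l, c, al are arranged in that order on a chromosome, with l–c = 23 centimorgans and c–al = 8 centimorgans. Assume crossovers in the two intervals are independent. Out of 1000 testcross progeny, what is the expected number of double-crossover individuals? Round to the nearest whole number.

Map distances give recombination frequencies of 0.230 and 0.080 for the two intervals.
With no interference, expected double-crossover frequency = 0.230 × 0.080 = 0.01840.
Expected number = 0.01840 × 1000 = 18.40 ≈ 18.

18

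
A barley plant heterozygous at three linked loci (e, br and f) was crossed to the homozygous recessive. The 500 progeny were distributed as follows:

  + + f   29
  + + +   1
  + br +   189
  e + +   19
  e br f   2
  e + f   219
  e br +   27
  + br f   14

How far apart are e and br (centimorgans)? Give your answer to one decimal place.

The two most frequent reciprocal classes, + br + and e + f, are the parental types, so the F1 was + br + / e + f.
The two rarest classes, + + + and e br f, are the double crossovers. Comparing them with the parentals, only the br allele has switched, so br is the middle locus and the order is f – br – e.
Crossovers in the br–e interval produce the single-crossover classes e br + and + + f (27 + 29 = 56) plus the double crossovers (3).
RF(br–e) = (56 + 3) / 500 = 59/500 = 0.1180 → 11.8 centimorgans.

11.8 centimorgans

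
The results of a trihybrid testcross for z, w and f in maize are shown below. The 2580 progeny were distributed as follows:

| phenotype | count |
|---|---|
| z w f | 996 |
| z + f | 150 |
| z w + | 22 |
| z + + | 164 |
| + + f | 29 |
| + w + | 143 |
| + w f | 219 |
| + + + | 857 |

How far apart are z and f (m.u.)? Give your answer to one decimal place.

The two most frequent reciprocal classes, + + + and z w f, are the parental types, so the F1 was + + + / z w f.
The two rarest classes, + + f and z w +, are the double crossovers. Comparing them with the parentals, only the f allele has switched, so f is the middle locus and the order is w – f – z.
Crossovers in the f–z interval produce the single-crossover classes z + + and + w f (164 + 219 = 383) plus the double crossovers (51).
RF(f–z) = (383 + 51) / 2580 = 434/2580 = 0.1682 → 16.8 m.u.

16.8 m.u.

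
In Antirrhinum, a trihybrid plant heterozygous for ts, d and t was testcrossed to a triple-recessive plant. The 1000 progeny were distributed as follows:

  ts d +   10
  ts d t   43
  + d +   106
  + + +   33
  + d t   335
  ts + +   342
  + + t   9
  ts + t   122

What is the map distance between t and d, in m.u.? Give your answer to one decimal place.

The two most frequent reciprocal classes, + d t and ts + +, are the parental types, so the F1 was + d t / ts + +.
The two rarest classes, + + t and ts d +, are the double crossovers. Comparing them with the parentals, only the d allele has switched, so d is the middle locus and the order is ts – d – t.
Crossovers in the d–t interval produce the single-crossover classes + d + and ts + t (106 + 122 = 228) plus the double crossovers (19).
RF(d–t) = (228 + 19) / 1000 = 247/1000 = 0.2470 → 24.7 m.u.

24.7 m.u.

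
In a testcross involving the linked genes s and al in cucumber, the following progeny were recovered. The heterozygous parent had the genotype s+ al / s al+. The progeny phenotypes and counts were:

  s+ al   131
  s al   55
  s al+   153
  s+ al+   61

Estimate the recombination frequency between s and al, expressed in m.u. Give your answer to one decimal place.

29.0 m.u.

The recombinant classes are s+ al+ and s al: 61 + 55 = 116.
Recombination frequency = 116/400 = 0.2900 ≈ 29.0%, i.e. 29.0 m.u.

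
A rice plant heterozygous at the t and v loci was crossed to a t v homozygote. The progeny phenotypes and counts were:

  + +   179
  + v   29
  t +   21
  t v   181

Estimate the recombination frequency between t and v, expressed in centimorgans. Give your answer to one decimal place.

The two most frequent classes, + + (179) and t v (181), are the parental types, so the F1 was + + / t v.
The recombinant classes are + v and t +: 29 + 21 = 50.
Recombination frequency = 50/410 = 0.1220 ≈ 12.2%, i.e. 12.2 centimorgans.

12.2 centimorgans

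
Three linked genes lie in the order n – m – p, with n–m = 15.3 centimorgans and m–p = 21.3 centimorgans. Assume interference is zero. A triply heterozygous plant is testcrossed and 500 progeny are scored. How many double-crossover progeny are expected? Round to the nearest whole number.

16

Map distances give recombination frequencies of 0.153 and 0.213 for the two intervals.
With no interference, expected double-crossover frequency = 0.153 × 0.213 = 0.03259.
Expected number = 0.03259 × 500 = 16.29 ≈ 16.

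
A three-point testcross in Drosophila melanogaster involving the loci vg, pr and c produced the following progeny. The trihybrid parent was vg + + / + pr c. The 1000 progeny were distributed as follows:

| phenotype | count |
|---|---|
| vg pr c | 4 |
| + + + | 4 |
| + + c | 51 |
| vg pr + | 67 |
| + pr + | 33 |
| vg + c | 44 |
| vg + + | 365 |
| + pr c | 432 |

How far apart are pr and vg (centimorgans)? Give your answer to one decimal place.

The two rarest classes, + + + and vg pr c, are the double crossovers. Comparing them with the parentals, only the vg allele has switched, so vg is the middle locus and the order is c – vg – pr.
Crossovers in the vg–pr interval produce the single-crossover classes vg pr + and + + c (67 + 51 = 118) plus the double crossovers (8).
RF(vg–pr) = (118 + 8) / 1000 = 126/1000 = 0.1260 → 12.6 centimorgans.

12.6 centimorgans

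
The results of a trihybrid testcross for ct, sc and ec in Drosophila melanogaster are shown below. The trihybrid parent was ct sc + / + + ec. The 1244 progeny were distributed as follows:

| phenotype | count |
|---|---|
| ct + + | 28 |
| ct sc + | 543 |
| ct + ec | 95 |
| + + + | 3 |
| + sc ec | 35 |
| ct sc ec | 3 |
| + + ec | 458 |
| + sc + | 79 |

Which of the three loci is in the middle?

ec

The two rarest classes, ct sc ec and + + +, are the double crossovers. Comparing them with the parentals, only the ec allele has switched, so ec is the middle locus and the order is sc – ec – ct.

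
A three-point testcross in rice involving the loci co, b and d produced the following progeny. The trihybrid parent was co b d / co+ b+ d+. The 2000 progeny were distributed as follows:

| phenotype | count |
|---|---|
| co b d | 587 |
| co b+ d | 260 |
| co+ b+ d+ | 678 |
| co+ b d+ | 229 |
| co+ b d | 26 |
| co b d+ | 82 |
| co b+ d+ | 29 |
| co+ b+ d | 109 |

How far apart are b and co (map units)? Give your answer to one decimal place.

27.2 map units

The two rarest classes, co+ b d and co b+ d+, are the double crossovers. Comparing them with the parentals, only the co allele has switched, so co is the middle locus and the order is b – co – d.
Crossovers in the b–co interval produce the single-crossover classes co b+ d and co+ b d+ (260 + 229 = 489) plus the double crossovers (55).
RF(b–co) = (489 + 55) / 2000 = 544/2000 = 0.2720 → 27.2 map units.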